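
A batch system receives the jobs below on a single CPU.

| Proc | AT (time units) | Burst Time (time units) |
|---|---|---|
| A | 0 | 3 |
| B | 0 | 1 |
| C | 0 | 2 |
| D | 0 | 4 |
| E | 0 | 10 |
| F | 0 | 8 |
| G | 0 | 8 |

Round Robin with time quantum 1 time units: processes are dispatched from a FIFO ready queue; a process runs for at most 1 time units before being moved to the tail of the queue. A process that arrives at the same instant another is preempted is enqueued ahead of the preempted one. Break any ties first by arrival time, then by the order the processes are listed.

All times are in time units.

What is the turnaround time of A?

14

Gantt: | A 0-1 | B 1-2 | C 2-3 | D 3-4 | E 4-5 | F 5-6 | G 6-7 | A 7-8 | C 8-9 | D 9-10 | E 10-11 | F 11-12 | G 12-13 | A 13-14 | D 14-15 | E 15-16 | F 16-17 | G 17-18 | D 18-19 | E 19-20 | F 20-21 | G 21-22 | E 22-23 | F 23-24 | G 24-25 | E 25-26 | F 26-27 | G 27-28 | E 28-29 | F 29-30 | G 30-31 | E 31-32 | F 32-33 | G 33-34 | E 34-36 |
Completion: A=14  B=2  C=9  D=19  E=36  F=33  G=34
Turnaround (C−A): A=14  B=2  C=9  D=19  E=36  F=33  G=34
Turnaround(A) = completion − arrival = 14 − 0 = 14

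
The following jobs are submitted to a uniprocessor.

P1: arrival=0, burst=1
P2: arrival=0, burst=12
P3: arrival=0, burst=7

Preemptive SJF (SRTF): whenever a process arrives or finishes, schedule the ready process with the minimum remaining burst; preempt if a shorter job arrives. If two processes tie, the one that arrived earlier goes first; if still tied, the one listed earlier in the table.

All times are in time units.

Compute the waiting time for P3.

Gantt: | P1 0-1 | P3 1-8 | P2 8-20 |
Completion: P1=1  P2=20  P3=8
Turnaround (C−A): P1=1  P2=20  P3=8
Waiting(P3) = turnaround − burst = 8 − 7 = 1

1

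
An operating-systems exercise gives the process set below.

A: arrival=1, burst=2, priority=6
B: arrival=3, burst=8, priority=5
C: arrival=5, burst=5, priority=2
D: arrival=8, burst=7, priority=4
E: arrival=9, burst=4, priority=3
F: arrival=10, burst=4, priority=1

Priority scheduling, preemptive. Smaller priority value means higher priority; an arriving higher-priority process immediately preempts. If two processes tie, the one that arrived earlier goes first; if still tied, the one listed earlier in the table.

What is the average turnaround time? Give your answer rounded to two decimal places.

10.83

Gantt: | idle 0-1 | A 1-3 | B 3-5 | C 5-10 | F 10-14 | E 14-18 | D 18-25 | B 25-31 |
Completion: A=3  B=31  C=10  D=25  E=18  F=14
Turnaround (C−A): A=2  B=28  C=5  D=17  E=9  F=4
Turnaround times: A=2, B=28, C=5, D=17, E=9, F=4
Average turnaround = (2+28+5+17+9+4) / 6 = 65/6 = 10.83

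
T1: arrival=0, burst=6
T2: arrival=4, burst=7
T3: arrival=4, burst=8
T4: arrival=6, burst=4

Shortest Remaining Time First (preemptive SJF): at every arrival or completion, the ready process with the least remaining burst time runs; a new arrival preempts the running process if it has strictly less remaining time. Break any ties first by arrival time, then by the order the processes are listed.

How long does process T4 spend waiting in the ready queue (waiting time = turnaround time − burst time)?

0

Schedule: | T1 0-6 | T4 6-10 | T2 10-17 | T3 17-25 |
Completion: T1=6  T2=17  T3=25  T4=10
Turnaround (C−A): T1=6  T2=13  T3=21  T4=4
Waiting(T4) = turnaround − burst = 4 − 4 = 0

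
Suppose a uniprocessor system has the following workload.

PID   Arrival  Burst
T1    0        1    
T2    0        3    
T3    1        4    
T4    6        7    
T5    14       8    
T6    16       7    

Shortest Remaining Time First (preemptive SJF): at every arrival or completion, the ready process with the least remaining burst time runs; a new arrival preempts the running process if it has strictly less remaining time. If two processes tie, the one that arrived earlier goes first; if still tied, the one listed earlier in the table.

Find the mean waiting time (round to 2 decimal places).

Schedule: | T1 0-1 | T2 1-4 | T3 4-8 | T4 8-15 | T5 15-23 | T6 23-30 |
Completion: T1=1  T2=4  T3=8  T4=15  T5=23  T6=30
Waiting times: T1=0, T2=1, T3=3, T4=2, T5=1, T6=7
Average waiting = (0+1+3+2+1+7) / 6 = 14/6 = 2.33

2.33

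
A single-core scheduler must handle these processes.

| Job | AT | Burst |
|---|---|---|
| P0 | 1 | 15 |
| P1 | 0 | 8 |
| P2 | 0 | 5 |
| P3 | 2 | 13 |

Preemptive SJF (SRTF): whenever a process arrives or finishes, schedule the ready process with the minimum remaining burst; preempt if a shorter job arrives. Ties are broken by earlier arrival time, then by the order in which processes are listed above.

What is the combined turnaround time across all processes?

82

Timeline: | P2 0-5 | P1 5-13 | P3 13-26 | P0 26-41 |
Completion: P0=41  P1=13  P2=5  P3=26
Turnaround = completion − arrival: P0=40, P1=13, P2=5, P3=24
Total turnaround = 40 + 13 + 5 + 24 = 82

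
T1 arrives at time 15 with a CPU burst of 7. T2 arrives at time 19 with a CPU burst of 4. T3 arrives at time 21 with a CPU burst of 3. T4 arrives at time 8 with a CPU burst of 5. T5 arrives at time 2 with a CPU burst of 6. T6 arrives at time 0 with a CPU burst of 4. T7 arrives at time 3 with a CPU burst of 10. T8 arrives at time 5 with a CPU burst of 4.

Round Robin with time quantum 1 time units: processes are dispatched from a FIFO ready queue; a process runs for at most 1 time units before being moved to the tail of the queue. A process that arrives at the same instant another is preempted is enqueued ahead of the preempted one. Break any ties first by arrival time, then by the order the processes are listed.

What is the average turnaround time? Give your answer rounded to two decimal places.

Gantt: | T6 0-2 | T5 2-3 | T6 3-4 | T7 4-5 | T5 5-6 | T6 6-7 | T8 7-8 | T7 8-9 | T5 9-10 | T4 10-11 | T8 11-12 | T7 12-13 | T5 13-14 | T4 14-15 | T8 15-16 | T7 16-17 | T5 17-18 | T1 18-19 | T4 19-20 | T8 20-21 | T7 21-22 | T5 22-23 | T2 23-24 | T1 24-25 | T4 25-26 | T3 26-27 | T7 27-28 | T2 28-29 | T1 29-30 | T4 30-31 | T3 31-32 | T7 32-33 | T2 33-34 | T1 34-35 | T3 35-36 | T7 36-37 | T2 37-38 | T1 38-39 | T7 39-40 | T1 40-41 | T7 41-42 | T1 42-43 |
Completion: T1=43  T2=38  T3=36  T4=31  T5=23  T6=7  T7=42  T8=21
Turnaround (C−A): T1=28  T2=19  T3=15  T4=23  T5=21  T6=7  T7=39  T8=16
Turnaround times: T1=28, T2=19, T3=15, T4=23, T5=21, T6=7, T7=39, T8=16
Average turnaround = (28+19+15+23+21+7+39+16) / 8 = 168/8 = 21.00

21.00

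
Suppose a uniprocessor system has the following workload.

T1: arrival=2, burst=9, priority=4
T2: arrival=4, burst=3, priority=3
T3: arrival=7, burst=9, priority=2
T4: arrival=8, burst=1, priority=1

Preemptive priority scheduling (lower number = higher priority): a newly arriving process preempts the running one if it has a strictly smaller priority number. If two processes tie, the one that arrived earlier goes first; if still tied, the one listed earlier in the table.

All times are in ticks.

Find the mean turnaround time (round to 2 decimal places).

9.00

Gantt: | idle 0-2 | T1 2-4 | T2 4-7 | T3 7-8 | T4 8-9 | T3 9-17 | T1 17-24 |
Completion: T1=24  T2=7  T3=17  T4=9
Turnaround times: T1=22, T2=3, T3=10, T4=1
Average turnaround = (22+3+10+1) / 4 = 36/4 = 9.00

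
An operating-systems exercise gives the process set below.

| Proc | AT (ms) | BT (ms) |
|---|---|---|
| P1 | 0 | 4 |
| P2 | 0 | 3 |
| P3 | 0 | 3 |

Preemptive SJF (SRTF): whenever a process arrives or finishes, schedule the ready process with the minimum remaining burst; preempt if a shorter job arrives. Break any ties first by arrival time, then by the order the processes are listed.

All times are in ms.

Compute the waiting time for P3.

Schedule: | P2 0-3 | P3 3-6 | P1 6-10 |
Completion: P1=10  P2=3  P3=6
Waiting(P3) = turnaround − burst = 6 − 3 = 3

3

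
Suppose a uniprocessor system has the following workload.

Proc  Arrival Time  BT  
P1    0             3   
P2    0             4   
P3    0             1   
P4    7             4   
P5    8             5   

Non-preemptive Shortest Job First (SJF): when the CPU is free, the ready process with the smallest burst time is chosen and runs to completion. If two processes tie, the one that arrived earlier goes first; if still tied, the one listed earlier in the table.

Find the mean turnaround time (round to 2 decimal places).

5.40

Timeline: | P3 0-1 | P1 1-4 | P2 4-8 | P4 8-12 | P5 12-17 |
Completion: P1=4  P2=8  P3=1  P4=12  P5=17
Turnaround times: P1=4, P2=8, P3=1, P4=5, P5=9
Average turnaround = (4+8+1+5+9) / 5 = 27/5 = 5.40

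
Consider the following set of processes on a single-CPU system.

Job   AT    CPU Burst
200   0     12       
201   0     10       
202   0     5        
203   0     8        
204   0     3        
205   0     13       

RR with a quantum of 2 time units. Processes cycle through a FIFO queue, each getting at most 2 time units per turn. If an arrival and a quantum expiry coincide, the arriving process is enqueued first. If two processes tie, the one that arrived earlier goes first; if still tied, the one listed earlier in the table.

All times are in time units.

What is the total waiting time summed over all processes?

179

Timeline: | 200 0-2 | 201 2-4 | 202 4-6 | 203 6-8 | 204 8-10 | 205 10-12 | 200 12-14 | 201 14-16 | 202 16-18 | 203 18-20 | 204 20-21 | 205 21-23 | 200 23-25 | 201 25-27 | 202 27-28 | 203 28-30 | 205 30-32 | 200 32-34 | 201 34-36 | 203 36-38 | 205 38-40 | 200 40-42 | 201 42-44 | 205 44-46 | 200 46-48 | 205 48-51 |
Completion: 200=48  201=44  202=28  203=38  204=21  205=51
Waiting = turnaround − burst: 200=36, 201=34, 202=23, 203=30, 204=18, 205=38
Total waiting = 36 + 34 + 23 + 30 + 18 + 38 = 179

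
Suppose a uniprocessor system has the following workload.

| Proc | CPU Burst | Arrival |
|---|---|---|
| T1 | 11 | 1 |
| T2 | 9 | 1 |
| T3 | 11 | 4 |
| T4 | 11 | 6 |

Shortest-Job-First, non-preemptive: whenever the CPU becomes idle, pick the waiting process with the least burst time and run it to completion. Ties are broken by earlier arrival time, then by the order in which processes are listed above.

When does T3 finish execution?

32

Timeline: | idle 0-1 | T2 1-10 | T1 10-21 | T3 21-32 | T4 32-43 |
Completion: T1=21  T2=10  T3=32  T4=43
Turnaround (C−A): T1=20  T2=9  T3=28  T4=37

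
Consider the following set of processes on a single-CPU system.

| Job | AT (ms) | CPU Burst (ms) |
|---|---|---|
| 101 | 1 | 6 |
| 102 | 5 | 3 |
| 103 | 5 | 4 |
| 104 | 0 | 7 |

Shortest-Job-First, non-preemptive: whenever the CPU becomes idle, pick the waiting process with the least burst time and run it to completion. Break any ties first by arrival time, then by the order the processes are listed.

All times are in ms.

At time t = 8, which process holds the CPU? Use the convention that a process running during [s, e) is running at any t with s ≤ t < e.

102

Gantt: | 104 0-7 | 102 7-10 | 103 10-14 | 101 14-20 |
Completion: 101=20  102=10  103=14  104=7
Turnaround (C−A): 101=19  102=5  103=9  104=7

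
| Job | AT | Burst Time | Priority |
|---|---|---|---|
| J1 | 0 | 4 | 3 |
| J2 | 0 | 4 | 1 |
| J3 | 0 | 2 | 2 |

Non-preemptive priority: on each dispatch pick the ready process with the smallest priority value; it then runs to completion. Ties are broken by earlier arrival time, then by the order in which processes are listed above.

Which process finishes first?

Timeline: | J2 0-4 | J3 4-6 | J1 6-10 |
Completion: J1=10  J2=4  J3=6
Finish order: J2 → J3 → J1

J2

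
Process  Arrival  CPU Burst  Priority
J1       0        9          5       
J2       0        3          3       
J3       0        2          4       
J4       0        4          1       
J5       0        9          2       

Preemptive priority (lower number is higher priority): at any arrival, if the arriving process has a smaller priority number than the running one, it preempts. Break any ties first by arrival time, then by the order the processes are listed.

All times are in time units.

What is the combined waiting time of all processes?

51

Schedule: | J4 0-4 | J5 4-13 | J2 13-16 | J3 16-18 | J1 18-27 |
Completion: J1=27  J2=16  J3=18  J4=4  J5=13
Waiting = turnaround − burst: J1=18, J2=13, J3=16, J4=0, J5=4
Total waiting = 18 + 13 + 16 + 0 + 4 = 51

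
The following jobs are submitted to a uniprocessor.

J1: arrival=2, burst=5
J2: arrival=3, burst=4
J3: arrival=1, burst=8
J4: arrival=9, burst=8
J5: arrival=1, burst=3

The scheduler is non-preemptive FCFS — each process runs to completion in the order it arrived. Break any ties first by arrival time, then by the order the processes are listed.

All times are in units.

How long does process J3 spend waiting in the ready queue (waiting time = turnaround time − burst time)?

0

Timeline: | idle 0-1 | J3 1-9 | J5 9-12 | J1 12-17 | J2 17-21 | J4 21-29 |
Completion: J1=17  J2=21  J3=9  J4=29  J5=12
Turnaround (C−A): J1=15  J2=18  J3=8  J4=20  J5=11
Waiting(J3) = turnaround − burst = 8 − 8 = 0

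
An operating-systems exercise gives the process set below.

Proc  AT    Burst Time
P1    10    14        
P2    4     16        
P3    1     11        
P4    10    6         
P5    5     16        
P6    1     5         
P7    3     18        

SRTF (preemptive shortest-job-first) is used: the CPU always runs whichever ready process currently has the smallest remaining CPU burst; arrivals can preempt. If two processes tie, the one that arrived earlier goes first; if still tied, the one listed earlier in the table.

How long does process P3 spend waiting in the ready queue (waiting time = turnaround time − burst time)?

11

Timeline: | idle 0-1 | P6 1-6 | P3 6-10 | P4 10-16 | P3 16-23 | P1 23-37 | P2 37-53 | P5 53-69 | P7 69-87 |
Completion: P1=37  P2=53  P3=23  P4=16  P5=69  P6=6  P7=87
Turnaround (C−A): P1=27  P2=49  P3=22  P4=6  P5=64  P6=5  P7=84
Waiting(P3) = turnaround − burst = 22 − 11 = 11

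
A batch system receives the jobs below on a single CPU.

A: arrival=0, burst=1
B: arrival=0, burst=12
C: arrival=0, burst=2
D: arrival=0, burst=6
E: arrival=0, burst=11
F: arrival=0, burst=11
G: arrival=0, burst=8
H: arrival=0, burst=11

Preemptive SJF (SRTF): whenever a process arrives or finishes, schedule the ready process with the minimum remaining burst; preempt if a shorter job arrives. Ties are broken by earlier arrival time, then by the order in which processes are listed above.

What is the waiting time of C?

Timeline: | A 0-1 | C 1-3 | D 3-9 | G 9-17 | E 17-28 | F 28-39 | H 39-50 | B 50-62 |
Completion: A=1  B=62  C=3  D=9  E=28  F=39  G=17  H=50
Waiting(C) = turnaround − burst = 3 − 2 = 1

1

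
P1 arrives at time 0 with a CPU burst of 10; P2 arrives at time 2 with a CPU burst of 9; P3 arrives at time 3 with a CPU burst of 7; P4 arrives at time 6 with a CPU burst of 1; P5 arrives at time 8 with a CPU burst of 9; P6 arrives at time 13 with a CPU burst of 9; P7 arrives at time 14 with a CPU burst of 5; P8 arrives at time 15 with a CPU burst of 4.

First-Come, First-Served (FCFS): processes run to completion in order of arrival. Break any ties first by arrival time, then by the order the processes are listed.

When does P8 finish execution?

Timeline: | P1 0-10 | P2 10-19 | P3 19-26 | P4 26-27 | P5 27-36 | P6 36-45 | P7 45-50 | P8 50-54 |
Completion: P1=10  P2=19  P3=26  P4=27  P5=36  P6=45  P7=50  P8=54
Turnaround (C−A): P1=10  P2=17  P3=23  P4=21  P5=28  P6=32  P7=36  P8=39

54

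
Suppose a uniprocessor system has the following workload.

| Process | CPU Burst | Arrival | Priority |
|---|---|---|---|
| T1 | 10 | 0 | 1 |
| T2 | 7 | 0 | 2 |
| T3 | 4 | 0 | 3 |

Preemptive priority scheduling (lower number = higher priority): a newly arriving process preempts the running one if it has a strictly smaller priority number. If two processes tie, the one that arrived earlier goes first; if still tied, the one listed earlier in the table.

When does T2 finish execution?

17

Gantt: | T1 0-10 | T2 10-17 | T3 17-21 |
Completion: T1=10  T2=17  T3=21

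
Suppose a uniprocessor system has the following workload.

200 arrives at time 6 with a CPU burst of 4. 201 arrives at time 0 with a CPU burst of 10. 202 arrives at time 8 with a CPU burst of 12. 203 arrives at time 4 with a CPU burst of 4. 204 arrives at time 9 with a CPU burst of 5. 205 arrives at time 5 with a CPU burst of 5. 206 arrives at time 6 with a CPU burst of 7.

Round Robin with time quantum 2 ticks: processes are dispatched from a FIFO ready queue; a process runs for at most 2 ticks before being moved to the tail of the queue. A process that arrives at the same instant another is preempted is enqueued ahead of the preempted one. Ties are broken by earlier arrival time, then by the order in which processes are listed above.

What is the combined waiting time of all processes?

Gantt: | 201 0-4 | 203 4-6 | 201 6-8 | 205 8-10 | 200 10-12 | 206 12-14 | 203 14-16 | 202 16-18 | 201 18-20 | 204 20-22 | 205 22-24 | 200 24-26 | 206 26-28 | 202 28-30 | 201 30-32 | 204 32-34 | 205 34-35 | 206 35-37 | 202 37-39 | 204 39-40 | 206 40-41 | 202 41-47 |
Completion: 200=26  201=32  202=47  203=16  204=40  205=35  206=41
Turnaround (C−A): 200=20  201=32  202=39  203=12  204=31  205=30  206=35
Waiting = turnaround − burst: 200=16, 201=22, 202=27, 203=8, 204=26, 205=25, 206=28
Total waiting = 16 + 22 + 27 + 8 + 26 + 25 + 28 = 152

152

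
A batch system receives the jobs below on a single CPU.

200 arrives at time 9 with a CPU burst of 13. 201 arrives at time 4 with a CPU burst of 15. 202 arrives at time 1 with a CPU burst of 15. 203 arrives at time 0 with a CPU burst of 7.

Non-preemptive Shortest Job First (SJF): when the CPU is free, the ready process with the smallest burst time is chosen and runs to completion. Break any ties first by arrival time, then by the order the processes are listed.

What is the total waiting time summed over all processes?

50

Schedule: | 203 0-7 | 202 7-22 | 200 22-35 | 201 35-50 |
Completion: 200=35  201=50  202=22  203=7
Waiting = turnaround − burst: 200=13, 201=31, 202=6, 203=0
Total waiting = 13 + 31 + 6 + 0 = 50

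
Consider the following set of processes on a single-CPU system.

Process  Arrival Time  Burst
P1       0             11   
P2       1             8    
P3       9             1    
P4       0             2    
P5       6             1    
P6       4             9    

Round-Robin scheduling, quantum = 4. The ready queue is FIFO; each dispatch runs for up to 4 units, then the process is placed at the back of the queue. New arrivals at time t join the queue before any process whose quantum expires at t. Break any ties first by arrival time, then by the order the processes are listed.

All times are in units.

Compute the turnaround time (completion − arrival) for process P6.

28

Schedule: | P1 0-4 | P4 4-6 | P2 6-10 | P6 10-14 | P1 14-18 | P5 18-19 | P3 19-20 | P2 20-24 | P6 24-28 | P1 28-31 | P6 31-32 |
Completion: P1=31  P2=24  P3=20  P4=6  P5=19  P6=32
Turnaround(P6) = completion − arrival = 32 − 4 = 28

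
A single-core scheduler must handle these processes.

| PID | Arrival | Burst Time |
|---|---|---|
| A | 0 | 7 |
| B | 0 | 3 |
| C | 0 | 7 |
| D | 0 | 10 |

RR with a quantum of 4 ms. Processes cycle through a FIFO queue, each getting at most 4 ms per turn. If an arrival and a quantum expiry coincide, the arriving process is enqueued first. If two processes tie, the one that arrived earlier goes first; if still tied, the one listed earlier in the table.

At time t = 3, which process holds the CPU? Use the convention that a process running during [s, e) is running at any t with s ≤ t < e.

Gantt: | A 0-4 | B 4-7 | C 7-11 | D 11-15 | A 15-18 | C 18-21 | D 21-27 |
Completion: A=18  B=7  C=21  D=27
Turnaround (C−A): A=18  B=7  C=21  D=27

A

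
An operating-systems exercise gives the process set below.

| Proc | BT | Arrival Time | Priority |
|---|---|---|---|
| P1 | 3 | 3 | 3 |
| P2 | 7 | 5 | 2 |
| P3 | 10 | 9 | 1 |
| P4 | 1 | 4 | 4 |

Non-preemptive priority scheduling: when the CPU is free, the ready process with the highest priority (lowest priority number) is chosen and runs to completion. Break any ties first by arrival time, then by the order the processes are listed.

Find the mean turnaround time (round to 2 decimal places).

11.25

Schedule: | idle 0-3 | P1 3-6 | P2 6-13 | P3 13-23 | P4 23-24 |
Completion: P1=6  P2=13  P3=23  P4=24
Turnaround times: P1=3, P2=8, P3=14, P4=20
Average turnaround = (3+8+14+20) / 4 = 45/4 = 11.25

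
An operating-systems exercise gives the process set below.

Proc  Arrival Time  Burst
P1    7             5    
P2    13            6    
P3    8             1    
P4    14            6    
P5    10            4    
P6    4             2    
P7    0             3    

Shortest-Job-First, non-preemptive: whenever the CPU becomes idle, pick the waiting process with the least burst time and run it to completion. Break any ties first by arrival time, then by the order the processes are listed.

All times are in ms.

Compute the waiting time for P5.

Gantt: | P7 0-3 | idle 3-4 | P6 4-6 | idle 6-7 | P1 7-12 | P3 12-13 | P5 13-17 | P2 17-23 | P4 23-29 |
Completion: P1=12  P2=23  P3=13  P4=29  P5=17  P6=6  P7=3
Turnaround (C−A): P1=5  P2=10  P3=5  P4=15  P5=7  P6=2  P7=3
Waiting(P5) = turnaround − burst = 7 − 4 = 3

3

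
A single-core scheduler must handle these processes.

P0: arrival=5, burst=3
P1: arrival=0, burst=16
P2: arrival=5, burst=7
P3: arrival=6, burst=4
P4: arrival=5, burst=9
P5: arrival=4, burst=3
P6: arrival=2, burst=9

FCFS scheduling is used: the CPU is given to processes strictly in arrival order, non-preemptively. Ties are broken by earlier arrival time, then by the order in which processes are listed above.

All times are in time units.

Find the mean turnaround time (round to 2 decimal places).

29.86

Gantt: | P1 0-16 | P6 16-25 | P5 25-28 | P0 28-31 | P2 31-38 | P4 38-47 | P3 47-51 |
Completion: P0=31  P1=16  P2=38  P3=51  P4=47  P5=28  P6=25
Turnaround (C−A): P0=26  P1=16  P2=33  P3=45  P4=42  P5=24  P6=23
Turnaround times: P0=26, P1=16, P2=33, P3=45, P4=42, P5=24, P6=23
Average turnaround = (26+16+33+45+42+24+23) / 7 = 209/7 = 29.86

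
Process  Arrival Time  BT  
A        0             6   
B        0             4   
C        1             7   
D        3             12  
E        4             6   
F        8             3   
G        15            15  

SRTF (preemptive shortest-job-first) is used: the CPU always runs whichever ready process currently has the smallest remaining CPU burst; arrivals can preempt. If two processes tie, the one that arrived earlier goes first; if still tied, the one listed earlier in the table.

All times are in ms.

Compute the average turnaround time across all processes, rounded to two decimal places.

Gantt: | B 0-4 | A 4-10 | F 10-13 | E 13-19 | C 19-26 | D 26-38 | G 38-53 |
Completion: A=10  B=4  C=26  D=38  E=19  F=13  G=53
Turnaround times: A=10, B=4, C=25, D=35, E=15, F=5, G=38
Average turnaround = (10+4+25+35+15+5+38) / 7 = 132/7 = 18.86

18.86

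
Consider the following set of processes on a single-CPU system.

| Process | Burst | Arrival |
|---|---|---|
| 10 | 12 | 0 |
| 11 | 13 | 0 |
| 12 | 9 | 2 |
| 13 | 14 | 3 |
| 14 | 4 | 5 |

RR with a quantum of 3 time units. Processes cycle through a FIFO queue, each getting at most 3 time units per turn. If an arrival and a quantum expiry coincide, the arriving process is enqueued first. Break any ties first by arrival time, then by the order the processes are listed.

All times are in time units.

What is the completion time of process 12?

37

Gantt: | 10 0-3 | 11 3-6 | 12 6-9 | 13 9-12 | 10 12-15 | 14 15-18 | 11 18-21 | 12 21-24 | 13 24-27 | 10 27-30 | 14 30-31 | 11 31-34 | 12 34-37 | 13 37-40 | 10 40-43 | 11 43-46 | 13 46-49 | 11 49-50 | 13 50-52 |
Completion: 10=43  11=50  12=37  13=52  14=31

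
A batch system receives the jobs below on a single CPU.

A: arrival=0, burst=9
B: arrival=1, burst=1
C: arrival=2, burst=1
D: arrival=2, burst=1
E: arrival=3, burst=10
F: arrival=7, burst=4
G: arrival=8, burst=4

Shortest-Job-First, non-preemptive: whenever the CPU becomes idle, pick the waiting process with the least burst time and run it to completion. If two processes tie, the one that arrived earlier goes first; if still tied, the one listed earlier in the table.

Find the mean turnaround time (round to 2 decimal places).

Timeline: | A 0-9 | B 9-10 | C 10-11 | D 11-12 | F 12-16 | G 16-20 | E 20-30 |
Completion: A=9  B=10  C=11  D=12  E=30  F=16  G=20
Turnaround times: A=9, B=9, C=9, D=10, E=27, F=9, G=12
Average turnaround = (9+9+9+10+27+9+12) / 7 = 85/7 = 12.14

12.14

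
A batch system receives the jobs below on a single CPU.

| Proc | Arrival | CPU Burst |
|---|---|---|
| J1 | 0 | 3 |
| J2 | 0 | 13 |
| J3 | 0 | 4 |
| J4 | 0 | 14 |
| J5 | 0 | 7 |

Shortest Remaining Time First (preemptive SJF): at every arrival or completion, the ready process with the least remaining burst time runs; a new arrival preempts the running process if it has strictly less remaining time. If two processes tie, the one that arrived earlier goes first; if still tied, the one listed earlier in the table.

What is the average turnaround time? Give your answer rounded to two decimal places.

Schedule: | J1 0-3 | J3 3-7 | J5 7-14 | J2 14-27 | J4 27-41 |
Completion: J1=3  J2=27  J3=7  J4=41  J5=14
Turnaround (C−A): J1=3  J2=27  J3=7  J4=41  J5=14
Turnaround times: J1=3, J2=27, J3=7, J4=41, J5=14
Average turnaround = (3+27+7+41+14) / 5 = 92/5 = 18.40

18.40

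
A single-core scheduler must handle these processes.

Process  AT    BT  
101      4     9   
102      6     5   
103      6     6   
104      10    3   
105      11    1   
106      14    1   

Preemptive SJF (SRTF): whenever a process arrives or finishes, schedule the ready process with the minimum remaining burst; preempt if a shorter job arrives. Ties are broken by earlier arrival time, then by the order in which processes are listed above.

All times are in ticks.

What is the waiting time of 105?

0

Gantt: | idle 0-4 | 101 4-6 | 102 6-11 | 105 11-12 | 104 12-15 | 106 15-16 | 103 16-22 | 101 22-29 |
Completion: 101=29  102=11  103=22  104=15  105=12  106=16
Turnaround (C−A): 101=25  102=5  103=16  104=5  105=1  106=2
Waiting(105) = turnaround − burst = 1 − 1 = 0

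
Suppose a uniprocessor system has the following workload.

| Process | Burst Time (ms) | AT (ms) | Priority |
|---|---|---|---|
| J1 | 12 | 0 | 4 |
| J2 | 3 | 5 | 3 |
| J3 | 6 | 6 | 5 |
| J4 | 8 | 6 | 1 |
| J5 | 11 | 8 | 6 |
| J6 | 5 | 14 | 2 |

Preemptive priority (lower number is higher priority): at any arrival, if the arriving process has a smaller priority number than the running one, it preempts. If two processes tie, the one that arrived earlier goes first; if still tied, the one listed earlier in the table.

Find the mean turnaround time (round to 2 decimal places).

20.33

Schedule: | J1 0-5 | J2 5-6 | J4 6-14 | J6 14-19 | J2 19-21 | J1 21-28 | J3 28-34 | J5 34-45 |
Completion: J1=28  J2=21  J3=34  J4=14  J5=45  J6=19
Turnaround (C−A): J1=28  J2=16  J3=28  J4=8  J5=37  J6=5
Turnaround times: J1=28, J2=16, J3=28, J4=8, J5=37, J6=5
Average turnaround = (28+16+28+8+37+5) / 6 = 122/6 = 20.33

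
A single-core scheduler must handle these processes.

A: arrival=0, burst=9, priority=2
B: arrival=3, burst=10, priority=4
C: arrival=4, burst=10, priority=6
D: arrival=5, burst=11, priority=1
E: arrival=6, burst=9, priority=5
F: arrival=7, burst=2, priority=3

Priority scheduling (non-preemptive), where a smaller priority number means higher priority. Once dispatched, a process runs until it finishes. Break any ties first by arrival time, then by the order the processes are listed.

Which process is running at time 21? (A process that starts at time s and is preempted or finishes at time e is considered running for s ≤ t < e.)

Timeline: | A 0-9 | D 9-20 | F 20-22 | B 22-32 | E 32-41 | C 41-51 |
Completion: A=9  B=32  C=51  D=20  E=41  F=22
Turnaround (C−A): A=9  B=29  C=47  D=15  E=35  F=15

F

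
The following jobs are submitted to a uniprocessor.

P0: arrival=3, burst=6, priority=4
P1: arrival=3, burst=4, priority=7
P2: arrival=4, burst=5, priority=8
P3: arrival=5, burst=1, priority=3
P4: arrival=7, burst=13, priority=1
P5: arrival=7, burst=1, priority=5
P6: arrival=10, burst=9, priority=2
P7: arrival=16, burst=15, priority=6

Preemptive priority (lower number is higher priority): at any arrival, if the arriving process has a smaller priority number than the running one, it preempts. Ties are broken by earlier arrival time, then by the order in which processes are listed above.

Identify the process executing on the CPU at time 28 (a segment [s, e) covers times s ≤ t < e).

Timeline: | idle 0-3 | P0 3-5 | P3 5-6 | P0 6-7 | P4 7-20 | P6 20-29 | P0 29-32 | P5 32-33 | P7 33-48 | P1 48-52 | P2 52-57 |
Completion: P0=32  P1=52  P2=57  P3=6  P4=20  P5=33  P6=29  P7=48
Turnaround (C−A): P0=29  P1=49  P2=53  P3=1  P4=13  P5=26  P6=19  P7=32

P6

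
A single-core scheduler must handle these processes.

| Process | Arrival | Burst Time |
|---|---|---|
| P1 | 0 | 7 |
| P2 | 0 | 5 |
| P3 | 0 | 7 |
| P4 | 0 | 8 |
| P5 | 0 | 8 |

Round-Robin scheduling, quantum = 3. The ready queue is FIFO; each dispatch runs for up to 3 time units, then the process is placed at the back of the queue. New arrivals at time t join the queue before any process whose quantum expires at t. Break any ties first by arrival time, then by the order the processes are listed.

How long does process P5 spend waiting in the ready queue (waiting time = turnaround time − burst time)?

Schedule: | P1 0-3 | P2 3-6 | P3 6-9 | P4 9-12 | P5 12-15 | P1 15-18 | P2 18-20 | P3 20-23 | P4 23-26 | P5 26-29 | P1 29-30 | P3 30-31 | P4 31-33 | P5 33-35 |
Completion: P1=30  P2=20  P3=31  P4=33  P5=35
Turnaround (C−A): P1=30  P2=20  P3=31  P4=33  P5=35
Waiting(P5) = turnaround − burst = 35 − 8 = 27

27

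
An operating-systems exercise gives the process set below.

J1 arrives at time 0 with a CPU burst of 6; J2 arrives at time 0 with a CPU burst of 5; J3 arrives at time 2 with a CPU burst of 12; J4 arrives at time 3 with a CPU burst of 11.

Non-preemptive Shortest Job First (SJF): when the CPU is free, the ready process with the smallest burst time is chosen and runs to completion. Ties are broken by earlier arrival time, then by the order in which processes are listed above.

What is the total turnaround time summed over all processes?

Gantt: | J2 0-5 | J1 5-11 | J4 11-22 | J3 22-34 |
Completion: J1=11  J2=5  J3=34  J4=22
Turnaround (C−A): J1=11  J2=5  J3=32  J4=19
Turnaround = completion − arrival: J1=11, J2=5, J3=32, J4=19
Total turnaround = 11 + 5 + 32 + 19 = 67

67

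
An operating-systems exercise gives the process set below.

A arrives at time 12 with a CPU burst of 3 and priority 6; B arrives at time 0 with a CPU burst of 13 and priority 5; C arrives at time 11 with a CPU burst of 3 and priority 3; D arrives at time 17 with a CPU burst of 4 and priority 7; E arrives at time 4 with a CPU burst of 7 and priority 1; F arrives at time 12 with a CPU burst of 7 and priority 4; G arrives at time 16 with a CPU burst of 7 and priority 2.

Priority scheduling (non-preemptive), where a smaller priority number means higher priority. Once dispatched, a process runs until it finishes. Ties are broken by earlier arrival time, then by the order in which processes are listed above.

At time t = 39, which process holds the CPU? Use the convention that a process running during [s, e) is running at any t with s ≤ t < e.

Gantt: | B 0-13 | E 13-20 | G 20-27 | C 27-30 | F 30-37 | A 37-40 | D 40-44 |
Completion: A=40  B=13  C=30  D=44  E=20  F=37  G=27

A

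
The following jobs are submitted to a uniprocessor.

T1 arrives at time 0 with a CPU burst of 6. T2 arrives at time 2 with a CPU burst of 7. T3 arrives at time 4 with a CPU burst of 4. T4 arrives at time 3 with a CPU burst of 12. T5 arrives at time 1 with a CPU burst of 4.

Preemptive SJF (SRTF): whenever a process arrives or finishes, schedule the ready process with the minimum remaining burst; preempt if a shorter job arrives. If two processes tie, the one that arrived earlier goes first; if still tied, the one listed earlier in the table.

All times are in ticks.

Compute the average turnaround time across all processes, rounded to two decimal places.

14.40

Schedule: | T1 0-1 | T5 1-5 | T3 5-9 | T1 9-14 | T2 14-21 | T4 21-33 |
Completion: T1=14  T2=21  T3=9  T4=33  T5=5
Turnaround times: T1=14, T2=19, T3=5, T4=30, T5=4
Average turnaround = (14+19+5+30+4) / 5 = 72/5 = 14.40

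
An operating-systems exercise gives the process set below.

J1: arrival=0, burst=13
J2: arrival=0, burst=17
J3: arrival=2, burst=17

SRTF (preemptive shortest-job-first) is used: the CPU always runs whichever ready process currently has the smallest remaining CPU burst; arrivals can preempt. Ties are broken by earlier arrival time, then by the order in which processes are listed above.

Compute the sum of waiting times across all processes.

Schedule: | J1 0-13 | J2 13-30 | J3 30-47 |
Completion: J1=13  J2=30  J3=47
Turnaround (C−A): J1=13  J2=30  J3=45
Waiting = turnaround − burst: J1=0, J2=13, J3=28
Total waiting = 0 + 13 + 28 = 41

41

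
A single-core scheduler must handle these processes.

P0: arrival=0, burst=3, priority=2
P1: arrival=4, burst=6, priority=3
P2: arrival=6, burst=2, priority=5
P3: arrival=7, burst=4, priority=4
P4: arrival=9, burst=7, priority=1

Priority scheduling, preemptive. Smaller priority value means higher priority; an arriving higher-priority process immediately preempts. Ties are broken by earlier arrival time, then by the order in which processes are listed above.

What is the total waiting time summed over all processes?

Gantt: | P0 0-3 | idle 3-4 | P1 4-9 | P4 9-16 | P1 16-17 | P3 17-21 | P2 21-23 |
Completion: P0=3  P1=17  P2=23  P3=21  P4=16
Waiting = turnaround − burst: P0=0, P1=7, P2=15, P3=10, P4=0
Total waiting = 0 + 7 + 15 + 10 + 0 = 32

32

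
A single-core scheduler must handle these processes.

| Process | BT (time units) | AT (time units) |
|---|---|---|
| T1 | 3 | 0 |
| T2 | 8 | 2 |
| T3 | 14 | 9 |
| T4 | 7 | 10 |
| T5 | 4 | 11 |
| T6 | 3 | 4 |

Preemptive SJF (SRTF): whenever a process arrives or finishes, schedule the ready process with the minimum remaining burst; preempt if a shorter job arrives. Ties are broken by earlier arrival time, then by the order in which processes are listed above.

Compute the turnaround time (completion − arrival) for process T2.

Schedule: | T1 0-3 | T2 3-4 | T6 4-7 | T2 7-14 | T5 14-18 | T4 18-25 | T3 25-39 |
Completion: T1=3  T2=14  T3=39  T4=25  T5=18  T6=7
Turnaround(T2) = completion − arrival = 14 − 2 = 12

12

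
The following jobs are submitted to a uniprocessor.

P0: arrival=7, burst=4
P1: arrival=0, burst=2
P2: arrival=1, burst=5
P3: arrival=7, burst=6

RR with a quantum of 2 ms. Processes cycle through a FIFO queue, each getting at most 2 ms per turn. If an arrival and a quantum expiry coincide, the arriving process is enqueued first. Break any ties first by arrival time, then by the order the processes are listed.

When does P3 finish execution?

Timeline: | P1 0-2 | P2 2-7 | P0 7-9 | P3 9-11 | P0 11-13 | P3 13-17 |
Completion: P0=13  P1=2  P2=7  P3=17

17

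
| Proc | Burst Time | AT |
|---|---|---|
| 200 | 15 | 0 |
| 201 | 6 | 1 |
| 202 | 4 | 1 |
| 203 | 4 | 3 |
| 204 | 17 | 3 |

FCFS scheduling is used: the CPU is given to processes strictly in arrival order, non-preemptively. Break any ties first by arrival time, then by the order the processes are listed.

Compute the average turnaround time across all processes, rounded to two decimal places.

Schedule: | 200 0-15 | 201 15-21 | 202 21-25 | 203 25-29 | 204 29-46 |
Completion: 200=15  201=21  202=25  203=29  204=46
Turnaround (C−A): 200=15  201=20  202=24  203=26  204=43
Turnaround times: 200=15, 201=20, 202=24, 203=26, 204=43
Average turnaround = (15+20+24+26+43) / 5 = 128/5 = 25.60

25.60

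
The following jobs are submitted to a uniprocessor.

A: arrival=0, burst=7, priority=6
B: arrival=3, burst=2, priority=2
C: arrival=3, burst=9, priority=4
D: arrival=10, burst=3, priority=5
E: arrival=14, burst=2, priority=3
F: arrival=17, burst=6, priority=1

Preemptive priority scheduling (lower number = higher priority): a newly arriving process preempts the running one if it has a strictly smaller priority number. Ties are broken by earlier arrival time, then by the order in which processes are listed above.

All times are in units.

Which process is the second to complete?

Schedule: | A 0-3 | B 3-5 | C 5-14 | E 14-16 | D 16-17 | F 17-23 | D 23-25 | A 25-29 |
Completion: A=29  B=5  C=14  D=25  E=16  F=23
Finish order: B → C → E → F → D → A

C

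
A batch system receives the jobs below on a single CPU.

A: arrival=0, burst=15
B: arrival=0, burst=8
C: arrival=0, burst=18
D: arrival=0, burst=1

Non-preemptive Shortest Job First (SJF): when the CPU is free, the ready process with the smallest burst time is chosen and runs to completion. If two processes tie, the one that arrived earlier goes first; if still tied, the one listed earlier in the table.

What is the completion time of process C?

Gantt: | D 0-1 | B 1-9 | A 9-24 | C 24-42 |
Completion: A=24  B=9  C=42  D=1
Turnaround (C−A): A=24  B=9  C=42  D=1

42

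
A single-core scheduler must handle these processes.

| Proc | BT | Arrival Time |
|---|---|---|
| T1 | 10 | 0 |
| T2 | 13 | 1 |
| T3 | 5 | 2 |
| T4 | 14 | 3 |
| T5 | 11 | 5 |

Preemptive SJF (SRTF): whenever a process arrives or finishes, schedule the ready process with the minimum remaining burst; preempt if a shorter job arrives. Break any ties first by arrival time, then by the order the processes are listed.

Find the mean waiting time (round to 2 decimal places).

15.20

Schedule: | T1 0-2 | T3 2-7 | T1 7-15 | T5 15-26 | T2 26-39 | T4 39-53 |
Completion: T1=15  T2=39  T3=7  T4=53  T5=26
Waiting times: T1=5, T2=25, T3=0, T4=36, T5=10
Average waiting = (5+25+0+36+10) / 5 = 76/5 = 15.20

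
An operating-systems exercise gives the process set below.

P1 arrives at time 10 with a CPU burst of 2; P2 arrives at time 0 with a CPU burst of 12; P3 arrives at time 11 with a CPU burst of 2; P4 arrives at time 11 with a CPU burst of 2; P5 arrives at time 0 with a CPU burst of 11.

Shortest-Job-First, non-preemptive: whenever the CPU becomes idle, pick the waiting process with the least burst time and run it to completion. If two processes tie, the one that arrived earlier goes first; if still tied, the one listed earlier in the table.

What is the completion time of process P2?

29

Schedule: | P5 0-11 | P1 11-13 | P3 13-15 | P4 15-17 | P2 17-29 |
Completion: P1=13  P2=29  P3=15  P4=17  P5=11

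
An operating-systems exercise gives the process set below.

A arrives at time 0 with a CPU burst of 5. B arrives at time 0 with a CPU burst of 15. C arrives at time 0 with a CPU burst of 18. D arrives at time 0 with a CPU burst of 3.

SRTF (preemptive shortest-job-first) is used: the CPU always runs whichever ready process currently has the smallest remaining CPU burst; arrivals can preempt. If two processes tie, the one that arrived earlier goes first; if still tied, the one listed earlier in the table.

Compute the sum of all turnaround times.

75

Timeline: | D 0-3 | A 3-8 | B 8-23 | C 23-41 |
Completion: A=8  B=23  C=41  D=3
Turnaround (C−A): A=8  B=23  C=41  D=3
Turnaround = completion − arrival: A=8, B=23, C=41, D=3
Total turnaround = 8 + 23 + 41 + 3 = 75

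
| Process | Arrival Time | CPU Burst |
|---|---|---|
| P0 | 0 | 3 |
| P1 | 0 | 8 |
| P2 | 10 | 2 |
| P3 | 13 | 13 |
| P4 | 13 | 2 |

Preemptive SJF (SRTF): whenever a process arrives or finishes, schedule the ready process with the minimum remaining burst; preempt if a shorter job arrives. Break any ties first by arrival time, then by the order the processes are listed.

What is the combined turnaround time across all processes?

Schedule: | P0 0-3 | P1 3-11 | P2 11-13 | P4 13-15 | P3 15-28 |
Completion: P0=3  P1=11  P2=13  P3=28  P4=15
Turnaround (C−A): P0=3  P1=11  P2=3  P3=15  P4=2
Turnaround = completion − arrival: P0=3, P1=11, P2=3, P3=15, P4=2
Total turnaround = 3 + 11 + 3 + 15 + 2 = 34

34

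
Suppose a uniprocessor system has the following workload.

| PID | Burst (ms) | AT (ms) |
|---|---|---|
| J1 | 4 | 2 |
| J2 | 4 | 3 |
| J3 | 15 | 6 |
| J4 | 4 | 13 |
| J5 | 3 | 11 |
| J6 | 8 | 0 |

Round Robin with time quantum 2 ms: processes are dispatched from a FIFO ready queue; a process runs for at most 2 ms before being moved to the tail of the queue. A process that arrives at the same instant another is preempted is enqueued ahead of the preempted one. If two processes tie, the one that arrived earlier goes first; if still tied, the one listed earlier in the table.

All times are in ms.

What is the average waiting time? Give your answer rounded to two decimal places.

Timeline: | J6 0-2 | J1 2-4 | J6 4-6 | J2 6-8 | J1 8-10 | J3 10-12 | J6 12-14 | J2 14-16 | J5 16-18 | J3 18-20 | J4 20-22 | J6 22-24 | J5 24-25 | J3 25-27 | J4 27-29 | J3 29-38 |
Completion: J1=10  J2=16  J3=38  J4=29  J5=25  J6=24
Waiting times: J1=4, J2=9, J3=17, J4=12, J5=11, J6=16
Average waiting = (4+9+17+12+11+16) / 6 = 69/6 = 11.50

11.50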